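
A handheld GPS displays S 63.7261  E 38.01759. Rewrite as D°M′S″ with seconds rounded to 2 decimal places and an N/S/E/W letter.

63°43′33.96″ S, 38°01′3.32″ E

Latitude: 0.726100° → 43.56600′; 0.56600 × 60 = 33.9600″
Lon: 0.017590 × 60 = 1.05540′ → 1′, remainder × 60 = 3.3240″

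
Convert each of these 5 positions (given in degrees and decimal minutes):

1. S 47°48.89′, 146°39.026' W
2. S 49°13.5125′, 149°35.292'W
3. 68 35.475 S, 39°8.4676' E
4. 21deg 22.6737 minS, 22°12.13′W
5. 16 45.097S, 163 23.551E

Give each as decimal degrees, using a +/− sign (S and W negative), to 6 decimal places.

1. -47.814833, -146.650433
2. -49.225208, -149.588200
3. -68.591250, 39.141127
4. -21.377895, -22.202167
5. -16.751617, 163.392517

Point 1:
  φ: 48.89′ = 0.814833°; total 47.8148333
  hemisphere S, so the sign is −
  Lon: 39.026′ = 0.650433°; total 146.6504333
  W ⇒ negate
Point 2:
  Lat: 13.5125′ = 0.225208°; total 49.2252083
  S → negative
  λ: 149 + 35.292/60 = 149.5882000
  W ⇒ negate
Point 3:
  Latitude: 35.475′ = 0.591250°; total 68.5912500
  S → negative
  Longitude: 39 + 8.4676/60 = 39.1411267
  E → positive
Point 4:
  φ: 22.6737′ = 0.377895°; total 21.3778950
  S ⇒ negate
  λ: 22 + 12.13/60 = 22.2021667
  hemisphere W, so the sign is −
Point 5:
  Lat: 45.097′ = 0.751617°; total 16.7516167
  S ⇒ negate
  Lon: 163 + 23.551/60 = 163.3925167
  E → positive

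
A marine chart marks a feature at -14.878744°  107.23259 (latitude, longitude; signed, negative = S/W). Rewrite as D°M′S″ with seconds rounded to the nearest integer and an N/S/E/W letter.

Latitude is negative → S; |value| = 14.878744
Lat: 0.878744° → 52.72464′; 0.72464 × 60 = 43.48″
λ: whole degrees 107; 13.95540′ → 13′ and 57.32″

14°52′43″ S, 107°13′57″ E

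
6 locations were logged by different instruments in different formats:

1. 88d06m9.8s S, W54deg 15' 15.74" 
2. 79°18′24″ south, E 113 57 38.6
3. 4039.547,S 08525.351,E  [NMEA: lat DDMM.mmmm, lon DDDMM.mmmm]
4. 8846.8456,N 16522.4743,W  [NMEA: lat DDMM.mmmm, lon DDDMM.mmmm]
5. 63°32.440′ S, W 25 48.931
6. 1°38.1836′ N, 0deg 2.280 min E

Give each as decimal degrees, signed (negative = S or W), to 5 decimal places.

1. -88.10272, -54.25437
2. -79.30667, 113.96072
3. -40.65912, 85.42252
4. 88.78076, -165.37457
5. -63.54067, -25.81552
6. 1.63639, 0.03800

Point 1:
  φ: 88° + 6/60 + 9.8/3600 = 88 + 0.100000 + 0.002722 = 88.102722
  S → negative
  Lon: 15′ + 15.74″ = 15.26233′; 54 + 15.26233/60 = 54.254372
  hemisphere W, so the sign is −
Point 2:
  Lat: 79° + 18/60 + 24/3600 = 79 + 0.300000 + 0.006667 = 79.306667
  hemisphere S, so the sign is −
  λ: 57′ + 38.6″ = 57.64333′; 113 + 57.64333/60 = 113.960722
  E ⇒ keep positive
Point 3:
  φ: degrees = first 2 digits = 40, minutes = 39.547; 40 + 39.547/60 = 40.659117
  S ⇒ negate
  λ: split at 3 digits → 085° and 25.351′; 85 + 25.351/60 = 85.422517
  E → positive
Point 4:
  Lat: split at 2 digits → 88° and 46.8456′; 88 + 46.8456/60 = 88.780760
  N ⇒ keep positive
  λ: degrees = first 3 digits = 165, minutes = 22.4743; 165 + 22.4743/60 = 165.374572
  W → negative
Point 5:
  Latitude: 32.44′ = 0.540667°; total 63.540667
  S → negative
  Lon: 48.931′ = 0.815517°; total 25.815517
  W → negative
Point 6:
  φ: 1 + 38.1836/60 = 1.636393
  N ⇒ keep positive
  Longitude: 0 + 2.28/60 = 0.038000
  E → positive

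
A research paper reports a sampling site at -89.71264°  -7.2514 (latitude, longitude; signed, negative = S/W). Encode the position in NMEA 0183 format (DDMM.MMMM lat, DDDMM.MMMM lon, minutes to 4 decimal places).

8942.7584,S / 00715.0840,W

Latitude is negative → S; |value| = 89.712640
Latitude: fractional part 0.712640 → 42.758400 minutes
Longitude is negative → W; |value| = 7.251400
Longitude: 7° + 0.251400 × 60 = 7° 15.084000′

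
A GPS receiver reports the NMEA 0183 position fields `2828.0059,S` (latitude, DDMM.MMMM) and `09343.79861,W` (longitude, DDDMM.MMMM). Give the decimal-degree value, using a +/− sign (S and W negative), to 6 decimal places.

-28.466765, -93.729977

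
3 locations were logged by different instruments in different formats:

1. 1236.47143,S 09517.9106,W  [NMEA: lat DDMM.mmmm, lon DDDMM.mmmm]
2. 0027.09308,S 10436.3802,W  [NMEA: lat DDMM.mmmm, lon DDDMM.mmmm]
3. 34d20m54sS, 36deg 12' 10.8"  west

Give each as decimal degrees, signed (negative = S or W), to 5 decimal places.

1. -12.60786, -95.29851
2. -0.45155, -104.60634
3. -34.34833, -36.20300

Point 1:
  Lat: degrees = first 2 digits = 12, minutes = 36.47143; 12 + 36.47143/60 = 12.607857
  S ⇒ negate
  Longitude: degrees = first 3 digits = 95, minutes = 17.9106; 95 + 17.9106/60 = 95.298510
  W ⇒ negate
Point 2:
  Latitude: degrees = first 2 digits = 0, minutes = 27.09308; 0 + 27.09308/60 = 0.451551
  hemisphere S, so the sign is −
  Lon: split at 3 digits → 104° and 36.3802′; 104 + 36.3802/60 = 104.606337
  W → negative
Point 3:
  Latitude: 34 + 20/60 + 54/3600 = 34.348333
  S ⇒ negate
  Lon: 36 + 12/60 + 10.8/3600 = 36.203000
  W → negative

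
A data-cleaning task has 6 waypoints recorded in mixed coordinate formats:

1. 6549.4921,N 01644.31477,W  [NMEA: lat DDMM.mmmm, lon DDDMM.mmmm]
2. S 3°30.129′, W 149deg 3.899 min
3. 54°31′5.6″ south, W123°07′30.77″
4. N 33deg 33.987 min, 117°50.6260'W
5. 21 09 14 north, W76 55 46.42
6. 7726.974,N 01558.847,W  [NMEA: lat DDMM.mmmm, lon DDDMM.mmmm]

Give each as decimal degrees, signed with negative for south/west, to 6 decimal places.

Point 1:
  Latitude: split at 2 digits → 65° and 49.4921′; 65 + 49.4921/60 = 65.8248683
  N → positive
  Lon: degrees = first 3 digits = 16, minutes = 44.31477; 16 + 44.31477/60 = 16.7385795
  hemisphere W, so the sign is −
Point 2:
  Latitude: 3 + 30.129/60 = 3.5021500
  S → negative
  Longitude: 149 + 3.899/60 = 149.0649833
  hemisphere W, so the sign is −
Point 3:
  φ: 31′ + 5.6″ = 31.09333′; 54 + 31.09333/60 = 54.5182222
  hemisphere S, so the sign is −
  λ: 123° + 7/60 + 30.77/3600 = 123 + 0.116667 + 0.008547 = 123.1252139
  W ⇒ negate
Point 4:
  Latitude: 33.987′ = 0.566450°; total 33.5664500
  N ⇒ keep positive
  Longitude: 117 + 50.626/60 = 117.8437667
  W → negative
Point 5:
  Lat: 21 + 9/60 + 14/3600 = 21.1538889
  N ⇒ keep positive
  Lon: 76° + 55/60 + 46.42/3600 = 76 + 0.916667 + 0.012894 = 76.9295611
  hemisphere W, so the sign is −
Point 6:
  Lat: split at 2 digits → 77° and 26.974′; 77 + 26.974/60 = 77.4495667
  N → positive
  λ: split at 3 digits → 015° and 58.847′; 15 + 58.847/60 = 15.9807833
  W → negative

1. 65.824868, -16.738580
2. -3.502150, -149.064983
3. -54.518222, -123.125214
4. 33.566450, -117.843767
5. 21.153889, -76.929561
6. 77.449567, -15.980783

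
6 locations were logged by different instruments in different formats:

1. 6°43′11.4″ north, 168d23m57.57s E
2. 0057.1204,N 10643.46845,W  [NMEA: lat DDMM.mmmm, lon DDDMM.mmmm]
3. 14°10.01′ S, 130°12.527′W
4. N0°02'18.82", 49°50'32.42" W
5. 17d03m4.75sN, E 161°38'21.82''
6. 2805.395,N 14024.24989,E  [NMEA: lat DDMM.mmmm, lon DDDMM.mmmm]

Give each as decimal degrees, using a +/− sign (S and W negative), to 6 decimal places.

1. 6.719833, 168.399325
2. 0.952007, -106.724474
3. -14.166833, -130.208783
4. 0.038561, -49.842339
5. 17.051319, 161.639394
6. 28.089917, 140.404165

Point 1:
  Lat: 6 + 43/60 + 11.4/3600 = 6.7198333
  N → positive
  λ: 168 + 23/60 + 57.57/3600 = 168.3993250
  E ⇒ keep positive
Point 2:
  φ: split at 2 digits → 00° and 57.1204′; 0 + 57.1204/60 = 0.9520067
  N → positive
  Longitude: degrees = first 3 digits = 106, minutes = 43.46845; 106 + 43.46845/60 = 106.7244742
  W ⇒ negate
Point 3:
  Lat: 14 + 10.01/60 = 14.1668333
  S → negative
  Lon: 12.527′ = 0.208783°; total 130.2087833
  W → negative
Point 4:
  Latitude: 2′ + 18.82″ = 2.31367′; 0 + 2.31367/60 = 0.0385611
  N ⇒ keep positive
  Lon: 49 + 50/60 + 32.42/3600 = 49.8423389
  hemisphere W, so the sign is −
Point 5:
  Latitude: 3′ + 4.75″ = 3.07917′; 17 + 3.07917/60 = 17.0513194
  N → positive
  Longitude: 161 + 38/60 + 21.82/3600 = 161.6393944
  E ⇒ keep positive
Point 6:
  Lat: degrees = first 2 digits = 28, minutes = 5.395; 28 + 5.395/60 = 28.0899167
  N ⇒ keep positive
  λ: split at 3 digits → 140° and 24.24989′; 140 + 24.24989/60 = 140.4041648
  E ⇒ keep positive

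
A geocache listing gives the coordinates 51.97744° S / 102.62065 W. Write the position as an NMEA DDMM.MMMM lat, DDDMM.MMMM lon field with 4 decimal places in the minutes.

5158.6464,S / 10237.2390,W

Latitude: minutes = (51.977440 − 51) × 60 = 58.646400
λ: minutes = (102.620650 − 102) × 60 = 37.239000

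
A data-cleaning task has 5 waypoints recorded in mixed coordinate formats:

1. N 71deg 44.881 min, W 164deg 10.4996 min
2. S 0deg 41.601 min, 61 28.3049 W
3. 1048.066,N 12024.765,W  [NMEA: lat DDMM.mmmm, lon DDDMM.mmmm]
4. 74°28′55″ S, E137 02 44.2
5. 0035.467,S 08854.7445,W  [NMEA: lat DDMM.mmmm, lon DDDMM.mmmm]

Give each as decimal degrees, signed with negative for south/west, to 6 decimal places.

Point 1:
  Latitude: 44.881′ = 0.748017°; total 71.7480167
  N ⇒ keep positive
  Lon: 10.4996′ = 0.174993°; total 164.1749933
  W → negative
Point 2:
  Latitude: 41.601′ = 0.693350°; total 0.6933500
  S → negative
  Longitude: 28.3049′ = 0.471748°; total 61.4717483
  W → negative
Point 3:
  φ: split at 2 digits → 10° and 48.066′; 10 + 48.066/60 = 10.8011000
  N ⇒ keep positive
  Longitude: split at 3 digits → 120° and 24.765′; 120 + 24.765/60 = 120.4127500
  W ⇒ negate
Point 4:
  φ: 74° + 28/60 + 55/3600 = 74 + 0.466667 + 0.015278 = 74.4819444
  S → negative
  Lon: 2′ + 44.2″ = 2.73667′; 137 + 2.73667/60 = 137.0456111
  E ⇒ keep positive
Point 5:
  Lat: split at 2 digits → 00° and 35.467′; 0 + 35.467/60 = 0.5911167
  S ⇒ negate
  Lon: split at 3 digits → 088° and 54.7445′; 88 + 54.7445/60 = 88.9124083
  W → negative

1. 71.748017, -164.174993
2. -0.693350, -61.471748
3. 10.801100, -120.412750
4. -74.481944, 137.045611
5. -0.591117, -88.912408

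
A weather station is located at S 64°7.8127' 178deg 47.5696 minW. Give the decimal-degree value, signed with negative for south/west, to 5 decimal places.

-64.13021, -178.79283

Latitude: 64 + 7.8127/60 = 64.130212
S ⇒ negate
Lon: 47.5696′ = 0.792827°; total 178.792827
W ⇒ negate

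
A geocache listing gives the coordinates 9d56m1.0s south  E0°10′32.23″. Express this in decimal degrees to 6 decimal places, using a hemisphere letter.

9.933611° S, 0.175619° E

φ: 9° + 56/60 + 1/3600 = 9 + 0.933333 + 0.000278 = 9.9336111
λ: 0 + 10/60 + 32.23/3600 = 0.1756194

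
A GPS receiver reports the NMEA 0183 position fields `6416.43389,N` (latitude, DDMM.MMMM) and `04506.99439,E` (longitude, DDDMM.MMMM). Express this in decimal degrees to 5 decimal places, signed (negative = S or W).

Lat: degrees = first 2 digits = 64, minutes = 16.43389; 64 + 16.43389/60 = 64.273898
N ⇒ keep positive
λ: degrees = first 3 digits = 45, minutes = 6.99439; 45 + 6.99439/60 = 45.116573
E → positive

64.27390, 45.11657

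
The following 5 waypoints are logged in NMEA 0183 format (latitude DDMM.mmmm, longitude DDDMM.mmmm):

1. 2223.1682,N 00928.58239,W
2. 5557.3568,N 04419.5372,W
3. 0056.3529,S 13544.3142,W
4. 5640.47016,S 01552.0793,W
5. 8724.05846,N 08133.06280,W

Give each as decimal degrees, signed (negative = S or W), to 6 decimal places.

Point 1:
  Latitude: split at 2 digits → 22° and 23.1682′; 22 + 23.1682/60 = 22.3861367
  N ⇒ keep positive
  Longitude: degrees = first 3 digits = 9, minutes = 28.58239; 9 + 28.58239/60 = 9.4763732
  W → negative
Point 2:
  Latitude: split at 2 digits → 55° and 57.3568′; 55 + 57.3568/60 = 55.9559467
  N ⇒ keep positive
  Longitude: degrees = first 3 digits = 44, minutes = 19.5372; 44 + 19.5372/60 = 44.3256200
  W ⇒ negate
Point 3:
  Latitude: degrees = first 2 digits = 0, minutes = 56.3529; 0 + 56.3529/60 = 0.9392150
  S ⇒ negate
  λ: degrees = first 3 digits = 135, minutes = 44.3142; 135 + 44.3142/60 = 135.7385700
  hemisphere W, so the sign is −
Point 4:
  Lat: degrees = first 2 digits = 56, minutes = 40.47016; 56 + 40.47016/60 = 56.6745027
  hemisphere S, so the sign is −
  Longitude: degrees = first 3 digits = 15, minutes = 52.0793; 15 + 52.0793/60 = 15.8679883
  W ⇒ negate
Point 5:
  Latitude: split at 2 digits → 87° and 24.05846′; 87 + 24.05846/60 = 87.4009743
  N → positive
  Longitude: degrees = first 3 digits = 81, minutes = 33.0628; 81 + 33.0628/60 = 81.5510467
  W → negative

1. 22.386137, -9.476373
2. 55.955947, -44.325620
3. -0.939215, -135.738570
4. -56.674503, -15.867988
5. 87.400974, -81.551047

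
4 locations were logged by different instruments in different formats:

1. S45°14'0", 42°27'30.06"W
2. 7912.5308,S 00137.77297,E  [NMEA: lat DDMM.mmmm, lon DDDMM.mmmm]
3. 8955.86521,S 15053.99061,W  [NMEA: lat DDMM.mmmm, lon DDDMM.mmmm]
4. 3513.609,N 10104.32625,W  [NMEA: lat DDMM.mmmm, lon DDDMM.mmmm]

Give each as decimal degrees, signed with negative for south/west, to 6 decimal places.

1. -45.233333, -42.458350
2. -79.208847, 1.629550
3. -89.931087, -150.899844
4. 35.226817, -101.072104

Point 1:
  φ: 45 + 14/60 + 0/3600 = 45.2333333
  S ⇒ negate
  Lon: 42° + 27/60 + 30.06/3600 = 42 + 0.450000 + 0.008350 = 42.4583500
  W ⇒ negate
Point 2:
  Latitude: degrees = first 2 digits = 79, minutes = 12.5308; 79 + 12.5308/60 = 79.2088467
  S ⇒ negate
  λ: degrees = first 3 digits = 1, minutes = 37.77297; 1 + 37.77297/60 = 1.6295495
  E → positive
Point 3:
  Lat: split at 2 digits → 89° and 55.86521′; 89 + 55.86521/60 = 89.9310868
  hemisphere S, so the sign is −
  λ: degrees = first 3 digits = 150, minutes = 53.99061; 150 + 53.99061/60 = 150.8998435
  hemisphere W, so the sign is −
Point 4:
  Latitude: split at 2 digits → 35° and 13.609′; 35 + 13.609/60 = 35.2268167
  N → positive
  λ: split at 3 digits → 101° and 4.32625′; 101 + 4.32625/60 = 101.0721042
  W ⇒ negate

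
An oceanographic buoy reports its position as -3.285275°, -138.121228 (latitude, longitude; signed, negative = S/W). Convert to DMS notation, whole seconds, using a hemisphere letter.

3°17′7″ S, 138°07′16″ W

Latitude is negative → S; |value| = 3.285275
Latitude: whole degrees 3; 17.11650′ → 17′ and 6.99″
Longitude is negative → W; |value| = 138.121228
Lon: 0.121228° → 7.27368′; 0.27368 × 60 = 16.42″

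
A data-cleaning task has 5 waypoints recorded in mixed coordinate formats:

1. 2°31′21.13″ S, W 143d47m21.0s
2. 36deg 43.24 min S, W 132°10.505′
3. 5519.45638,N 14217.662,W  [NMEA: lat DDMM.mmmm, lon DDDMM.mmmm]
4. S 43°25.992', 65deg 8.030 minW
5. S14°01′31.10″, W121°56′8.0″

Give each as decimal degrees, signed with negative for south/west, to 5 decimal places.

Point 1:
  Latitude: 2° + 31/60 + 21.13/3600 = 2 + 0.516667 + 0.005869 = 2.522536
  hemisphere S, so the sign is −
  Lon: 143° + 47/60 + 21/3600 = 143 + 0.783333 + 0.005833 = 143.789167
  W → negative
Point 2:
  φ: 43.24′ = 0.720667°; total 36.720667
  hemisphere S, so the sign is −
  Longitude: 132 + 10.505/60 = 132.175083
  hemisphere W, so the sign is −
Point 3:
  Latitude: degrees = first 2 digits = 55, minutes = 19.45638; 55 + 19.45638/60 = 55.324273
  N ⇒ keep positive
  Lon: split at 3 digits → 142° and 17.662′; 142 + 17.662/60 = 142.294367
  W ⇒ negate
Point 4:
  φ: 25.992′ = 0.433200°; total 43.433200
  S ⇒ negate
  Lon: 8.03′ = 0.133833°; total 65.133833
  W → negative
Point 5:
  Lat: 14 + 1/60 + 31.1/3600 = 14.025306
  hemisphere S, so the sign is −
  Longitude: 121 + 56/60 + 8/3600 = 121.935556
  W → negative

1. -2.52254, -143.78917
2. -36.72067, -132.17508
3. 55.32427, -142.29437
4. -43.43320, -65.13383
5. -14.02531, -121.93556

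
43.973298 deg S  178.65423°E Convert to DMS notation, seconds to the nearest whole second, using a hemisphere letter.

43°58′24″ S, 178°39′15″ E

Lat: 0.973298° → 58.39788′; 0.39788 × 60 = 23.87″
Longitude: 0.654230° → 39.25380′; 0.25380 × 60 = 15.23″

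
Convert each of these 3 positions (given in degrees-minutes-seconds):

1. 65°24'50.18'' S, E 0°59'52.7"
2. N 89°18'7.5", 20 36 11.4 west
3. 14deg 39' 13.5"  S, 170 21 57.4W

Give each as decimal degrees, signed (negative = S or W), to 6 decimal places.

Point 1:
  Lat: 24′ + 50.18″ = 24.83633′; 65 + 24.83633/60 = 65.4139389
  S → negative
  λ: 59′ + 52.7″ = 59.87833′; 0 + 59.87833/60 = 0.9979722
  E → positive
Point 2:
  φ: 89 + 18/60 + 7.5/3600 = 89.3020833
  N ⇒ keep positive
  Lon: 36′ + 11.4″ = 36.19000′; 20 + 36.19000/60 = 20.6031667
  W ⇒ negate
Point 3:
  φ: 14° + 39/60 + 13.5/3600 = 14 + 0.650000 + 0.003750 = 14.6537500
  hemisphere S, so the sign is −
  Longitude: 170° + 21/60 + 57.4/3600 = 170 + 0.350000 + 0.015944 = 170.3659444
  W ⇒ negate

1. -65.413939, 0.997972
2. 89.302083, -20.603167
3. -14.653750, -170.365944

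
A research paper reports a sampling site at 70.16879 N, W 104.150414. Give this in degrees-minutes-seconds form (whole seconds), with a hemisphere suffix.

Latitude: whole degrees 70; 10.12740′ → 10′ and 7.64″
Longitude: 0.150414 × 60 = 9.02484′ → 9′, remainder × 60 = 1.49″

70°10′8″ N, 104°09′1″ W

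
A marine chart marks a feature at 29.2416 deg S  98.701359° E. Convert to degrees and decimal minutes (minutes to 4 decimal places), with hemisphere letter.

29° 14.4960′ S, 98° 42.0815′ E

φ: 29° + 0.241600 × 60 = 29° 14.496000′
Longitude: fractional part 0.701359 → 42.081540 minutes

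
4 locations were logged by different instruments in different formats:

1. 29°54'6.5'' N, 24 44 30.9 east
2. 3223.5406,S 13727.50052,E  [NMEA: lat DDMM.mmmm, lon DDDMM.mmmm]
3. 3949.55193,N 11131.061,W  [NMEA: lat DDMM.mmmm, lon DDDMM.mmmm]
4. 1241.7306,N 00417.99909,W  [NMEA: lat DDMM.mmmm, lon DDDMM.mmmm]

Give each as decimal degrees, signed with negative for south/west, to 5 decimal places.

Point 1:
  Lat: 29° + 54/60 + 6.5/3600 = 29 + 0.900000 + 0.001806 = 29.901806
  N ⇒ keep positive
  Lon: 44′ + 30.9″ = 44.51500′; 24 + 44.51500/60 = 24.741917
  E → positive
Point 2:
  Latitude: split at 2 digits → 32° and 23.5406′; 32 + 23.5406/60 = 32.392343
  S ⇒ negate
  λ: split at 3 digits → 137° and 27.50052′; 137 + 27.50052/60 = 137.458342
  E ⇒ keep positive
Point 3:
  φ: split at 2 digits → 39° and 49.55193′; 39 + 49.55193/60 = 39.825866
  N ⇒ keep positive
  λ: split at 3 digits → 111° and 31.061′; 111 + 31.061/60 = 111.517683
  hemisphere W, so the sign is −
Point 4:
  Latitude: degrees = first 2 digits = 12, minutes = 41.7306; 12 + 41.7306/60 = 12.695510
  N ⇒ keep positive
  Lon: split at 3 digits → 004° and 17.99909′; 4 + 17.99909/60 = 4.299985
  W → negative

1. 29.90181, 24.74192
2. -32.39234, 137.45834
3. 39.82587, -111.51768
4. 12.69551, -4.29998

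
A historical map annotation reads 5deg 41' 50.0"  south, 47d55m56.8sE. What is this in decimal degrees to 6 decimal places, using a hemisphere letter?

φ: 5 + 41/60 + 50/3600 = 5.6972222
λ: 55′ + 56.8″ = 55.94667′; 47 + 55.94667/60 = 47.9324444

5.697222° S, 47.932444° E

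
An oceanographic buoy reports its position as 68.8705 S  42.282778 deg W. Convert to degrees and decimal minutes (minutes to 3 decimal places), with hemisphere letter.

Latitude: minutes = (68.870500 − 68) × 60 = 52.23000
Longitude: fractional part 0.282778 → 16.96668 minutes

68° 52.230′ S, 42° 16.967′ W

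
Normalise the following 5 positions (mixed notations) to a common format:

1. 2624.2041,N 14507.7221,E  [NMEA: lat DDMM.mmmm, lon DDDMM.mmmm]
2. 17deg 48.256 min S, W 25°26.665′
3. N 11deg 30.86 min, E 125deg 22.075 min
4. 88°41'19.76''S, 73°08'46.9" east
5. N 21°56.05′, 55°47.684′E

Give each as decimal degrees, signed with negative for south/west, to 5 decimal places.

Point 1:
  Latitude: split at 2 digits → 26° and 24.2041′; 26 + 24.2041/60 = 26.403402
  N ⇒ keep positive
  Longitude: degrees = first 3 digits = 145, minutes = 7.7221; 145 + 7.7221/60 = 145.128702
  E ⇒ keep positive
Point 2:
  Latitude: 48.256′ = 0.804267°; total 17.804267
  S → negative
  Lon: 25 + 26.665/60 = 25.444417
  W → negative
Point 3:
  φ: 30.86′ = 0.514333°; total 11.514333
  N → positive
  Longitude: 125 + 22.075/60 = 125.367917
  E → positive
Point 4:
  φ: 88° + 41/60 + 19.76/3600 = 88 + 0.683333 + 0.005489 = 88.688822
  S ⇒ negate
  Lon: 73 + 8/60 + 46.9/3600 = 73.146361
  E → positive
Point 5:
  Lat: 21 + 56.05/60 = 21.934167
  N ⇒ keep positive
  Longitude: 55 + 47.684/60 = 55.794733
  E ⇒ keep positive

1. 26.40340, 145.12870
2. -17.80427, -25.44442
3. 11.51433, 125.36792
4. -88.68882, 73.14636
5. 21.93417, 55.79473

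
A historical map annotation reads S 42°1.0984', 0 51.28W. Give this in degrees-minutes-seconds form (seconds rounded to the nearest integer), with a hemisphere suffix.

42°01′6″ S, 0°51′17″ W

Latitude: 1.09840′ → 1′ and 0.09840 × 60 = 5.90″
Longitude: fractional minutes 0.28000 × 60 = 16.80″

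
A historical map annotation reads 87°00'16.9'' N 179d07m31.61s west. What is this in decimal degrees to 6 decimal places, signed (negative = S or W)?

87.004694, -179.125447

Lat: 0′ + 16.9″ = 0.28167′; 87 + 0.28167/60 = 87.0046944
N ⇒ keep positive
λ: 7′ + 31.61″ = 7.52683′; 179 + 7.52683/60 = 179.1254472
hemisphere W, so the sign is −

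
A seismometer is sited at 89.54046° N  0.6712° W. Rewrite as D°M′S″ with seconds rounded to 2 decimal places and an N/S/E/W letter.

89°32′25.66″ N, 0°40′16.32″ W

Lat: 0.540460° → 32.42760′; 0.42760 × 60 = 25.6560″
Longitude: whole degrees 0; 40.27200′ → 40′ and 16.3200″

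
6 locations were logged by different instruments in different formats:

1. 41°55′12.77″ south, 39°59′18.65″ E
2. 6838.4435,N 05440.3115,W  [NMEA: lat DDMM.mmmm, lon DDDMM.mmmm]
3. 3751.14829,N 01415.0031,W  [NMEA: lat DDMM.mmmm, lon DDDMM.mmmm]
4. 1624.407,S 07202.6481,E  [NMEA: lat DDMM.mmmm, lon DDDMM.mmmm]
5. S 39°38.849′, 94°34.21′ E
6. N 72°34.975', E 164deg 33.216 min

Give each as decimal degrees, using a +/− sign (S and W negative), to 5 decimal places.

1. -41.92021, 39.98851
2. 68.64073, -54.67186
3. 37.85247, -14.25005
4. -16.40678, 72.04414
5. -39.64748, 94.57017
6. 72.58292, 164.55360

Point 1:
  Latitude: 41 + 55/60 + 12.77/3600 = 41.920214
  S → negative
  Longitude: 39° + 59/60 + 18.65/3600 = 39 + 0.983333 + 0.005181 = 39.988514
  E ⇒ keep positive
Point 2:
  φ: degrees = first 2 digits = 68, minutes = 38.4435; 68 + 38.4435/60 = 68.640725
  N → positive
  Lon: degrees = first 3 digits = 54, minutes = 40.3115; 54 + 40.3115/60 = 54.671858
  hemisphere W, so the sign is −
Point 3:
  φ: split at 2 digits → 37° and 51.14829′; 37 + 51.14829/60 = 37.852472
  N → positive
  λ: degrees = first 3 digits = 14, minutes = 15.0031; 14 + 15.0031/60 = 14.250052
  hemisphere W, so the sign is −
Point 4:
  φ: split at 2 digits → 16° and 24.407′; 16 + 24.407/60 = 16.406783
  S ⇒ negate
  Longitude: split at 3 digits → 072° and 2.6481′; 72 + 2.6481/60 = 72.044135
  E → positive
Point 5:
  Lat: 39 + 38.849/60 = 39.647483
  S ⇒ negate
  Lon: 34.21′ = 0.570167°; total 94.570167
  E → positive
Point 6:
  Latitude: 72 + 34.975/60 = 72.582917
  N → positive
  Longitude: 33.216′ = 0.553600°; total 164.553600
  E ⇒ keep positive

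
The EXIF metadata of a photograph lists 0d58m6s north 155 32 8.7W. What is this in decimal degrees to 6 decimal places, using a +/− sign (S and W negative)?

0.968333, -155.535750

Latitude: 0 + 58/60 + 6/3600 = 0.9683333
N → positive
Lon: 155° + 32/60 + 8.7/3600 = 155 + 0.533333 + 0.002417 = 155.5357500
hemisphere W, so the sign is −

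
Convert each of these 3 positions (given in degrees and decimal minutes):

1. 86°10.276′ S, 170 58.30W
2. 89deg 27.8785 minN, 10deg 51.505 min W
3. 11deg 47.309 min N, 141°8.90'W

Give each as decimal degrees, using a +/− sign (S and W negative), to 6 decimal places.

Point 1:
  Lat: 10.276′ = 0.171267°; total 86.1712667
  S ⇒ negate
  λ: 170 + 58.3/60 = 170.9716667
  W ⇒ negate
Point 2:
  φ: 27.8785′ = 0.464642°; total 89.4646417
  N → positive
  Lon: 10 + 51.505/60 = 10.8584167
  W → negative
Point 3:
  Latitude: 11 + 47.309/60 = 11.7884833
  N → positive
  λ: 141 + 8.9/60 = 141.1483333
  W → negative

1. -86.171267, -170.971667
2. 89.464642, -10.858417
3. 11.788483, -141.148333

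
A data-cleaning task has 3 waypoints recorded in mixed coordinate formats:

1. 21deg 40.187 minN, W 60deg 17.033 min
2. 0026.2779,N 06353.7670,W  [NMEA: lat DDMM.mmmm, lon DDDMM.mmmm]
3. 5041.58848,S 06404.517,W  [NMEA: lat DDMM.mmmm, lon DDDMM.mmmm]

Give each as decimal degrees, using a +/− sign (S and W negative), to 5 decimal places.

1. 21.66978, -60.28388
2. 0.43797, -63.89612
3. -50.69314, -64.07528

Point 1:
  φ: 21 + 40.187/60 = 21.669783
  N ⇒ keep positive
  Longitude: 17.033′ = 0.283883°; total 60.283883
  W → negative
Point 2:
  Lat: degrees = first 2 digits = 0, minutes = 26.2779; 0 + 26.2779/60 = 0.437965
  N → positive
  Lon: degrees = first 3 digits = 63, minutes = 53.767; 63 + 53.767/60 = 63.896117
  W → negative
Point 3:
  Latitude: split at 2 digits → 50° and 41.58848′; 50 + 41.58848/60 = 50.693141
  hemisphere S, so the sign is −
  λ: split at 3 digits → 064° and 4.517′; 64 + 4.517/60 = 64.075283
  W ⇒ negate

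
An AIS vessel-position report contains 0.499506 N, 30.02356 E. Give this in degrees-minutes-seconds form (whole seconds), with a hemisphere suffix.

φ: 0.499506 × 60 = 29.97036′ → 29′, remainder × 60 = 58.22″
λ: 0.023560 × 60 = 1.41360′ → 1′, remainder × 60 = 24.82″

0°29′58″ N, 30°01′25″ E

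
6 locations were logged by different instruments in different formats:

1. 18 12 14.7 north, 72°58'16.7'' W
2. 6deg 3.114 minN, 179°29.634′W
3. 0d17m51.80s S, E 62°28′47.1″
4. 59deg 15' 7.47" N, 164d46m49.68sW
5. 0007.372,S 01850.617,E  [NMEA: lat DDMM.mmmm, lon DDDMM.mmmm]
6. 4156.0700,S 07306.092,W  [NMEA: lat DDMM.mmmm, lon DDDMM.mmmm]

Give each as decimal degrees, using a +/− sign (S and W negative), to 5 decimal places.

1. 18.20408, -72.97131
2. 6.05190, -179.49390
3. -0.29772, 62.47975
4. 59.25208, -164.78047
5. -0.12287, 18.84362
6. -41.93450, -73.10153

Point 1:
  φ: 12′ + 14.7″ = 12.24500′; 18 + 12.24500/60 = 18.204083
  N ⇒ keep positive
  Lon: 72° + 58/60 + 16.7/3600 = 72 + 0.966667 + 0.004639 = 72.971306
  W → negative
Point 2:
  Latitude: 6 + 3.114/60 = 6.051900
  N → positive
  Lon: 179 + 29.634/60 = 179.493900
  hemisphere W, so the sign is −
Point 3:
  Lat: 17′ + 51.8″ = 17.86333′; 0 + 17.86333/60 = 0.297722
  S ⇒ negate
  Longitude: 28′ + 47.1″ = 28.78500′; 62 + 28.78500/60 = 62.479750
  E ⇒ keep positive
Point 4:
  Lat: 15′ + 7.47″ = 15.12450′; 59 + 15.12450/60 = 59.252075
  N → positive
  λ: 46′ + 49.68″ = 46.82800′; 164 + 46.82800/60 = 164.780467
  W → negative
Point 5:
  Latitude: split at 2 digits → 00° and 7.372′; 0 + 7.372/60 = 0.122867
  S → negative
  Longitude: degrees = first 3 digits = 18, minutes = 50.617; 18 + 50.617/60 = 18.843617
  E → positive
Point 6:
  Lat: degrees = first 2 digits = 41, minutes = 56.07; 41 + 56.07/60 = 41.934500
  S → negative
  Longitude: split at 3 digits → 073° and 6.092′; 73 + 6.092/60 = 73.101533
  W → negative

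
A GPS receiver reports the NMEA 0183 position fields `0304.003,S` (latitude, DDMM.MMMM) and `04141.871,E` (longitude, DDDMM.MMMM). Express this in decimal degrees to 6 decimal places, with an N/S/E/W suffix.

φ: degrees = first 2 digits = 3, minutes = 4.003; 3 + 4.003/60 = 3.0667167
Lon: split at 3 digits → 041° and 41.871′; 41 + 41.871/60 = 41.6978500

3.066717° S, 41.697850° E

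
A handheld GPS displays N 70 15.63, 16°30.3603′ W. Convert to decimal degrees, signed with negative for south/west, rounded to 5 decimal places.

Lat: 70 + 15.63/60 = 70.260500
N ⇒ keep positive
λ: 30.3603′ = 0.506005°; total 16.506005
W → negative

70.26050, -16.50601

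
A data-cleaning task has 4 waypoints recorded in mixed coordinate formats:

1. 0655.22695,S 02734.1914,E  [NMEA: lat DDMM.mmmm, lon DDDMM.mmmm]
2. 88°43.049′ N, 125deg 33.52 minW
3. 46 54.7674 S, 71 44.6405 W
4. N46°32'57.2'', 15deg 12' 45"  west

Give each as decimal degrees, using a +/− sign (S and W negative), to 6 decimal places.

Point 1:
  Latitude: split at 2 digits → 06° and 55.22695′; 6 + 55.22695/60 = 6.9204492
  S ⇒ negate
  Lon: degrees = first 3 digits = 27, minutes = 34.1914; 27 + 34.1914/60 = 27.5698567
  E → positive
Point 2:
  φ: 88 + 43.049/60 = 88.7174833
  N ⇒ keep positive
  Lon: 125 + 33.52/60 = 125.5586667
  W ⇒ negate
Point 3:
  Lat: 46 + 54.7674/60 = 46.9127900
  S ⇒ negate
  Lon: 44.6405′ = 0.744008°; total 71.7440083
  hemisphere W, so the sign is −
Point 4:
  Lat: 46° + 32/60 + 57.2/3600 = 46 + 0.533333 + 0.015889 = 46.5492222
  N ⇒ keep positive
  Lon: 12′ + 45″ = 12.75000′; 15 + 12.75000/60 = 15.2125000
  W ⇒ negate

1. -6.920449, 27.569857
2. 88.717483, -125.558667
3. -46.912790, -71.744008
4. 46.549222, -15.212500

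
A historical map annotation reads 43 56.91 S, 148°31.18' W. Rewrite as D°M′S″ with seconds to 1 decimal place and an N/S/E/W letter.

43°56′54.6″ S, 148°31′10.8″ W

Lat: 56.91000′ → 56′ and 0.91000 × 60 = 54.600″
Longitude: 31.18000′ → 31′ and 0.18000 × 60 = 10.800″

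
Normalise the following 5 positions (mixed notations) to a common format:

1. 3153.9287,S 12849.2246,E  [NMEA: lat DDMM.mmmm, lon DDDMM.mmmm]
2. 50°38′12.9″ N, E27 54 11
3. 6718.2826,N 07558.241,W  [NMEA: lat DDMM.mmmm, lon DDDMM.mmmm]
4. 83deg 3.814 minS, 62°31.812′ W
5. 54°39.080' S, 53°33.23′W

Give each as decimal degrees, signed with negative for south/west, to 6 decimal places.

1. -31.898812, 128.820410
2. 50.636917, 27.903056
3. 67.304710, -75.970683
4. -83.063567, -62.530200
5. -54.651333, -53.553833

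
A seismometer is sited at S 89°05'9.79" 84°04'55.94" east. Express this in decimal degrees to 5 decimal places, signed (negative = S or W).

-89.08605, 84.08221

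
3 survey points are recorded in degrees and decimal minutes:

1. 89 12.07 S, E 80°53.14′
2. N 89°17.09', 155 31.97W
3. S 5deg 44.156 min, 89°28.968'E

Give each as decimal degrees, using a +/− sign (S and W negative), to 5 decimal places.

1. -89.20117, 80.88567
2. 89.28483, -155.53283
3. -5.73593, 89.48280

Point 1:
  Latitude: 12.07′ = 0.201167°; total 89.201167
  S → negative
  λ: 80 + 53.14/60 = 80.885667
  E ⇒ keep positive
Point 2:
  Latitude: 89 + 17.09/60 = 89.284833
  N ⇒ keep positive
  λ: 155 + 31.97/60 = 155.532833
  W → negative
Point 3:
  Latitude: 5 + 44.156/60 = 5.735933
  S → negative
  λ: 89 + 28.968/60 = 89.482800
  E ⇒ keep positive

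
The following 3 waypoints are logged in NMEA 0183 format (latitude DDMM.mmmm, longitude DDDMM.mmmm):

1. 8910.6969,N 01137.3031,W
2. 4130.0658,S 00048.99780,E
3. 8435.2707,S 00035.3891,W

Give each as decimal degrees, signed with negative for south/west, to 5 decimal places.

1. 89.17828, -11.62172
2. -41.50110, 0.81663
3. -84.58785, -0.58982

Point 1:
  φ: degrees = first 2 digits = 89, minutes = 10.6969; 89 + 10.6969/60 = 89.178282
  N ⇒ keep positive
  λ: degrees = first 3 digits = 11, minutes = 37.3031; 11 + 37.3031/60 = 11.621718
  W ⇒ negate
Point 2:
  φ: degrees = first 2 digits = 41, minutes = 30.0658; 41 + 30.0658/60 = 41.501097
  hemisphere S, so the sign is −
  Longitude: degrees = first 3 digits = 0, minutes = 48.9978; 0 + 48.9978/60 = 0.816630
  E ⇒ keep positive
Point 3:
  φ: split at 2 digits → 84° and 35.2707′; 84 + 35.2707/60 = 84.587845
  S → negative
  Longitude: degrees = first 3 digits = 0, minutes = 35.3891; 0 + 35.3891/60 = 0.589818
  W → negative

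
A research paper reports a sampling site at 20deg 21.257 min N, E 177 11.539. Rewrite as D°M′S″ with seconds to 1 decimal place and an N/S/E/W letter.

Latitude: fractional minutes 0.25700 × 60 = 15.420″
Lon: fractional minutes 0.53900 × 60 = 32.340″

20°21′15.4″ N, 177°11′32.3″ E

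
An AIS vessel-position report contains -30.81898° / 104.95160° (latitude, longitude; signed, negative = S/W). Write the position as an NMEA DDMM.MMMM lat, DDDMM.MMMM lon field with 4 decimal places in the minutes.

Latitude is negative → S; |value| = 30.818980
φ: minutes = (30.818980 − 30) × 60 = 49.138800
λ: 104° + 0.951600 × 60 = 104° 57.096000′

3049.1388,S / 10457.0960,E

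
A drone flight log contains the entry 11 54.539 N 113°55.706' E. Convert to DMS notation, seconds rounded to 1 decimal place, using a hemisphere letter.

11°54′32.3″ N, 113°55′42.4″ E

Latitude: 54.53900′ → 54′ and 0.53900 × 60 = 32.340″
Longitude: 55.70600′ → 55′ and 0.70600 × 60 = 42.360″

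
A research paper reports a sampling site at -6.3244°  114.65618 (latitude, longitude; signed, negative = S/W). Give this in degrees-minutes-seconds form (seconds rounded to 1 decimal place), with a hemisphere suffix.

6°19′27.8″ S, 114°39′22.2″ E

Latitude is negative → S; |value| = 6.324400
Lat: 0.324400 × 60 = 19.46400′ → 19′, remainder × 60 = 27.840″
λ: 0.656180° → 39.37080′; 0.37080 × 60 = 22.248″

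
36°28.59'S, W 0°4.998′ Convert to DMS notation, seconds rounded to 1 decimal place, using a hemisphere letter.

36°28′35.4″ S, 0°04′59.9″ W

Lat: 28.59000′ → 28′ and 0.59000 × 60 = 35.400″
λ: fractional minutes 0.99800 × 60 = 59.880″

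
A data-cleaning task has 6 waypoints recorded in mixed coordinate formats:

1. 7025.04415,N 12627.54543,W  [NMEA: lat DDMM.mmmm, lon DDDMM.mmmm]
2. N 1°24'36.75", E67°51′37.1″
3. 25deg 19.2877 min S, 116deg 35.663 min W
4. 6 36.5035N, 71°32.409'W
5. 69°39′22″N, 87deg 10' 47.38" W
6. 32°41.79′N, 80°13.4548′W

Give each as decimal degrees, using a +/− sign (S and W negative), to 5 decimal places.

Point 1:
  Latitude: degrees = first 2 digits = 70, minutes = 25.04415; 70 + 25.04415/60 = 70.417403
  N ⇒ keep positive
  Lon: split at 3 digits → 126° and 27.54543′; 126 + 27.54543/60 = 126.459091
  hemisphere W, so the sign is −
Point 2:
  Lat: 1 + 24/60 + 36.75/3600 = 1.410208
  N → positive
  Lon: 67° + 51/60 + 37.1/3600 = 67 + 0.850000 + 0.010306 = 67.860306
  E ⇒ keep positive
Point 3:
  φ: 25 + 19.2877/60 = 25.321462
  hemisphere S, so the sign is −
  Longitude: 116 + 35.663/60 = 116.594383
  W ⇒ negate
Point 4:
  φ: 6 + 36.5035/60 = 6.608392
  N → positive
  Lon: 32.409′ = 0.540150°; total 71.540150
  W → negative
Point 5:
  Lat: 69 + 39/60 + 22/3600 = 69.656111
  N ⇒ keep positive
  Longitude: 10′ + 47.38″ = 10.78967′; 87 + 10.78967/60 = 87.179828
  W → negative
Point 6:
  φ: 32 + 41.79/60 = 32.696500
  N → positive
  λ: 13.4548′ = 0.224247°; total 80.224247
  W ⇒ negate

1. 70.41740, -126.45909
2. 1.41021, 67.86031
3. -25.32146, -116.59438
4. 6.60839, -71.54015
5. 69.65611, -87.17983
6. 32.69650, -80.22425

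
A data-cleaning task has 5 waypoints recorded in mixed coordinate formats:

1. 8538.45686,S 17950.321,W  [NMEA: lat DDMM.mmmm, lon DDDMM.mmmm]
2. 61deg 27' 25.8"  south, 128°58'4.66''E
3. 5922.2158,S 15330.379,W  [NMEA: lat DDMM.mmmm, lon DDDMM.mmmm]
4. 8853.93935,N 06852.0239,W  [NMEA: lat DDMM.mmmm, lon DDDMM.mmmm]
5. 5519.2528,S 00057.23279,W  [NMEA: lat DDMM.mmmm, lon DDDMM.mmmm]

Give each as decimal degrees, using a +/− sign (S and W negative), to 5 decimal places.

1. -85.64095, -179.83868
2. -61.45717, 128.96796
3. -59.37026, -153.50632
4. 88.89899, -68.86707
5. -55.32088, -0.95388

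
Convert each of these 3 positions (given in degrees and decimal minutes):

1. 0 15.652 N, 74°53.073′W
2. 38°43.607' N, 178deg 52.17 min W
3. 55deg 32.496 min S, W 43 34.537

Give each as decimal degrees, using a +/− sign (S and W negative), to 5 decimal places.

1. 0.26087, -74.88455
2. 38.72678, -178.86950
3. -55.54160, -43.57562

Point 1:
  Lat: 0 + 15.652/60 = 0.260867
  N → positive
  Lon: 74 + 53.073/60 = 74.884550
  W ⇒ negate
Point 2:
  Lat: 38 + 43.607/60 = 38.726783
  N → positive
  λ: 52.17′ = 0.869500°; total 178.869500
  W ⇒ negate
Point 3:
  Latitude: 55 + 32.496/60 = 55.541600
  S → negative
  Lon: 34.537′ = 0.575617°; total 43.575617
  W → negative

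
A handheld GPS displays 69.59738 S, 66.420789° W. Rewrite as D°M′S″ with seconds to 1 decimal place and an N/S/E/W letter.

Latitude: 0.597380 × 60 = 35.84280′ → 35′, remainder × 60 = 50.568″
Longitude: 0.420789 × 60 = 25.24734′ → 25′, remainder × 60 = 14.840″

69°35′50.6″ S, 66°25′14.8″ W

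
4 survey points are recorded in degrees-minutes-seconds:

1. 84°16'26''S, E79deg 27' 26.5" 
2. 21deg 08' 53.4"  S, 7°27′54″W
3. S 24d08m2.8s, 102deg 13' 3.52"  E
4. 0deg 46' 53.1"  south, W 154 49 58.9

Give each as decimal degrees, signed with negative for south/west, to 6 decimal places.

Point 1:
  Lat: 16′ + 26″ = 16.43333′; 84 + 16.43333/60 = 84.2738889
  S ⇒ negate
  Lon: 79 + 27/60 + 26.5/3600 = 79.4573611
  E → positive
Point 2:
  Lat: 21° + 8/60 + 53.4/3600 = 21 + 0.133333 + 0.014833 = 21.1481667
  S → negative
  λ: 27′ + 54″ = 27.90000′; 7 + 27.90000/60 = 7.4650000
  W → negative
Point 3:
  Latitude: 8′ + 2.8″ = 8.04667′; 24 + 8.04667/60 = 24.1341111
  S ⇒ negate
  Lon: 102° + 13/60 + 3.52/3600 = 102 + 0.216667 + 0.000978 = 102.2176444
  E ⇒ keep positive
Point 4:
  Lat: 0° + 46/60 + 53.1/3600 = 0 + 0.766667 + 0.014750 = 0.7814167
  S → negative
  Lon: 154° + 49/60 + 58.9/3600 = 154 + 0.816667 + 0.016361 = 154.8330278
  hemisphere W, so the sign is −

1. -84.273889, 79.457361
2. -21.148167, -7.465000
3. -24.134111, 102.217644
4. -0.781417, -154.833028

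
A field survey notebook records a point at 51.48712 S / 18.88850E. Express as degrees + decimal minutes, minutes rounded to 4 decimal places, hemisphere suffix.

Latitude: fractional part 0.487120 → 29.227200 minutes
Lon: minutes = (18.888500 − 18) × 60 = 53.310000

51° 29.2272′ S, 18° 53.3100′ E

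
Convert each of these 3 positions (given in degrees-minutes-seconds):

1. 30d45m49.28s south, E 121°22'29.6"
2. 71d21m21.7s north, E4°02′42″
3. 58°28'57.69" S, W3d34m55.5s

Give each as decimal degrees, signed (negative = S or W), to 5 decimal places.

Point 1:
  φ: 30° + 45/60 + 49.28/3600 = 30 + 0.750000 + 0.013689 = 30.763689
  hemisphere S, so the sign is −
  λ: 121 + 22/60 + 29.6/3600 = 121.374889
  E → positive
Point 2:
  Lat: 71° + 21/60 + 21.7/3600 = 71 + 0.350000 + 0.006028 = 71.356028
  N → positive
  Longitude: 2′ + 42″ = 2.70000′; 4 + 2.70000/60 = 4.045000
  E → positive
Point 3:
  Lat: 58 + 28/60 + 57.69/3600 = 58.482692
  hemisphere S, so the sign is −
  Lon: 3° + 34/60 + 55.5/3600 = 3 + 0.566667 + 0.015417 = 3.582083
  hemisphere W, so the sign is −

1. -30.76369, 121.37489
2. 71.35603, 4.04500
3. -58.48269, -3.58208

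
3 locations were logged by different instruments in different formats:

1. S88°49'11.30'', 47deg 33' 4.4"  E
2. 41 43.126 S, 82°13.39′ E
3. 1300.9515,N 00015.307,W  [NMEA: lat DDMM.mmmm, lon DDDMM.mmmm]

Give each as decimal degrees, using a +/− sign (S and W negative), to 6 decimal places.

1. -88.819806, 47.551222
2. -41.718767, 82.223167
3. 13.015858, -0.255117

Point 1:
  φ: 88° + 49/60 + 11.3/3600 = 88 + 0.816667 + 0.003139 = 88.8198056
  S → negative
  Lon: 47° + 33/60 + 4.4/3600 = 47 + 0.550000 + 0.001222 = 47.5512222
  E → positive
Point 2:
  φ: 43.126′ = 0.718767°; total 41.7187667
  S ⇒ negate
  λ: 82 + 13.39/60 = 82.2231667
  E → positive
Point 3:
  Latitude: split at 2 digits → 13° and 0.9515′; 13 + 0.9515/60 = 13.0158583
  N ⇒ keep positive
  Lon: split at 3 digits → 000° and 15.307′; 0 + 15.307/60 = 0.2551167
  hemisphere W, so the sign is −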